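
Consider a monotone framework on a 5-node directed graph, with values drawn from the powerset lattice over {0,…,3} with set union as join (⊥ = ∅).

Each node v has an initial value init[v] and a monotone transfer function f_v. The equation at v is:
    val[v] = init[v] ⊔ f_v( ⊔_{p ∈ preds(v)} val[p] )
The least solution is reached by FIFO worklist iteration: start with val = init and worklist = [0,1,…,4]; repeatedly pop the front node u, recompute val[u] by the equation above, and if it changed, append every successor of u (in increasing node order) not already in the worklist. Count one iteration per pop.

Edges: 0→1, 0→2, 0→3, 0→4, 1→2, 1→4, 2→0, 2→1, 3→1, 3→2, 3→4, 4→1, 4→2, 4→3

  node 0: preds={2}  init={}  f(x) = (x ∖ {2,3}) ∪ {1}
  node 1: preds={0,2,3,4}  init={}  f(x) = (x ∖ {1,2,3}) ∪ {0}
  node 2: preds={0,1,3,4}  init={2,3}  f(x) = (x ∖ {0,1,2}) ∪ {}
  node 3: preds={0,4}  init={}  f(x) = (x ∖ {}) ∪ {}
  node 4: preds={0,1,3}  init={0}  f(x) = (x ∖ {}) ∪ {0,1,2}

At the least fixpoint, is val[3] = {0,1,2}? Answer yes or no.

Iteration log — 11 steps:
  step 1. node 0  ⊔preds={2,3}  new={1}  old={}  +wl: 
  step 2. node 1  ⊔preds={0,1,2,3}  new={0}  old={}  +wl: 
  step 3. node 2  ⊔preds={0,1}  new={2,3}  stable
  step 4. node 3  ⊔preds={0,1}  new={0,1}  old={}  +wl: 1,2
  step 5. node 4  ⊔preds={0,1}  new={0,1,2}  old={0}  +wl: 3
  step 6. node 1  ⊔preds={0,1,2,3}  new={0}  stable
  step 7. node 2  ⊔preds={0,1,2}  new={2,3}  stable
  step 8. node 3  ⊔preds={0,1,2}  new={0,1,2}  old={0,1}  +wl: 1,2,4
  step 9. node 1  ⊔preds={0,1,2,3}  new={0}  stable
  step 10. node 2  ⊔preds={0,1,2}  new={2,3}  stable
  step 11. node 4  ⊔preds={0,1,2}  new={0,1,2}  stable

Least fixpoint reached:
  node 0: {1}
  node 1: {0}
  node 2: {2,3}
  node 3: {0,1,2}
  node 4: {0,1,2}

yes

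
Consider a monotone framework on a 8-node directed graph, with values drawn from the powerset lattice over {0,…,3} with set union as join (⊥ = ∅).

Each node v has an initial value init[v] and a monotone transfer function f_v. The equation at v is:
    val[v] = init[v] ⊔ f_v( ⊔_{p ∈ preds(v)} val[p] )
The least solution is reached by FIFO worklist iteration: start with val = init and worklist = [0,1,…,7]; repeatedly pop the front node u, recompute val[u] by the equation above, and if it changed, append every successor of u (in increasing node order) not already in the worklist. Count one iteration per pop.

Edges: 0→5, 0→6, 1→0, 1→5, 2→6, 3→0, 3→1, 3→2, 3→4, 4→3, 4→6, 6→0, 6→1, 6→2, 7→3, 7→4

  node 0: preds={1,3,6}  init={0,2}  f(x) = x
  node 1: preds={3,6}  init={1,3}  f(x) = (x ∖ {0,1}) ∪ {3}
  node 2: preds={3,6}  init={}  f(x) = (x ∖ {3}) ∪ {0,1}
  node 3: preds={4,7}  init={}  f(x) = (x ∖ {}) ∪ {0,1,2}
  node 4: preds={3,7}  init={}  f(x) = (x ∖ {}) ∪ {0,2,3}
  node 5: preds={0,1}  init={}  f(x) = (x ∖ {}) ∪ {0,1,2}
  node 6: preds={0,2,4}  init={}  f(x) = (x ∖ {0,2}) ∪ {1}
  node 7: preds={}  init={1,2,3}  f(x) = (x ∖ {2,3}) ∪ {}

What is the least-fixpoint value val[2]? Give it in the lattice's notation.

Worklist (15 pops):
  #1 pop 0: in={1,3} → {0,1,2,3} (was {0,2}); enqueue []
  #2 pop 1: in={} → {1,3} (no change)
  #3 pop 2: in={} → {0,1} (was {}); enqueue []
  #4 pop 3: in={1,2,3} → {0,1,2,3} (was {}); enqueue [0,1,2]
  #5 pop 4: in={0,1,2,3} → {0,1,2,3} (was {}); enqueue [3]
  #6 pop 5: in={0,1,2,3} → {0,1,2,3} (was {}); enqueue []
  #7 pop 6: in={0,1,2,3} → {1,3} (was {}); enqueue []
  #8 pop 7: in={} → {1,2,3} (no change)
  #9 pop 0: in={0,1,2,3} → {0,1,2,3} (no change)
  #10 pop 1: in={0,1,2,3} → {1,2,3} (was {1,3}); enqueue [0,5]
  #11 pop 2: in={0,1,2,3} → {0,1,2} (was {0,1}); enqueue [6]
  #12 pop 3: in={0,1,2,3} → {0,1,2,3} (no change)
  #13 pop 0: in={0,1,2,3} → {0,1,2,3} (no change)
  #14 pop 5: in={0,1,2,3} → {0,1,2,3} (no change)
  #15 pop 6: in={0,1,2,3} → {1,3} (no change)

Fixpoint:
  val[0] = {0,1,2,3}
  val[1] = {1,2,3}
  val[2] = {0,1,2}
  val[3] = {0,1,2,3}
  val[4] = {0,1,2,3}
  val[5] = {0,1,2,3}
  val[6] = {1,3}
  val[7] = {1,2,3}

{0,1,2}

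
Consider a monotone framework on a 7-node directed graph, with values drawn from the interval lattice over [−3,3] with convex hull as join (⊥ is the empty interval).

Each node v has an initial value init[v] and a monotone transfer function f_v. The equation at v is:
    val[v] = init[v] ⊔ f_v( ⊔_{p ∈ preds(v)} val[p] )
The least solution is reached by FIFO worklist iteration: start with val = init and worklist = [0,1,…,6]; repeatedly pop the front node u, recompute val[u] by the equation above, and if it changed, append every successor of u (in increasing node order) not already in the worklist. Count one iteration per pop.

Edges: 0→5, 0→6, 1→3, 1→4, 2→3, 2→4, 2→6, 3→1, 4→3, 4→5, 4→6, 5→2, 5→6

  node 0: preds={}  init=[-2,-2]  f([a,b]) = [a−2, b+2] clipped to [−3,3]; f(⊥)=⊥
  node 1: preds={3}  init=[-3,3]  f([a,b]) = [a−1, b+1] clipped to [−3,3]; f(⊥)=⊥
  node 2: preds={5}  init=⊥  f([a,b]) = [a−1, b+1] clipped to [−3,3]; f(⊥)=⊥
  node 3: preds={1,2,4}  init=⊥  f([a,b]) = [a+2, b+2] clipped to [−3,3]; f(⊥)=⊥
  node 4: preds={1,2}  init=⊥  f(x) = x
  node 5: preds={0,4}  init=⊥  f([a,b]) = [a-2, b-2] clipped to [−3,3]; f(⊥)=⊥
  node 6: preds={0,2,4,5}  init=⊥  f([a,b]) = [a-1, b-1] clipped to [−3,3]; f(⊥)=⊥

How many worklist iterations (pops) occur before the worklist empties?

13

Iteration log — 13 steps:
  step 1. node 0  ⊔preds=⊥  new=[-2,-2]  stable
  step 2. node 1  ⊔preds=⊥  new=[-3,3]  stable
  step 3. node 2  ⊔preds=⊥  new=⊥  stable
  step 4. node 3  ⊔preds=[-3,3]  new=[-1,3]  old=⊥  +wl: 1
  step 5. node 4  ⊔preds=[-3,3]  new=[-3,3]  old=⊥  +wl: 3
  step 6. node 5  ⊔preds=[-3,3]  new=[-3,1]  old=⊥  +wl: 2
  step 7. node 6  ⊔preds=[-3,3]  new=[-3,2]  old=⊥  +wl: 
  step 8. node 1  ⊔preds=[-1,3]  new=[-3,3]  stable
  step 9. node 3  ⊔preds=[-3,3]  new=[-1,3]  stable
  step 10. node 2  ⊔preds=[-3,1]  new=[-3,2]  old=⊥  +wl: 3,4,6
  step 11. node 3  ⊔preds=[-3,3]  new=[-1,3]  stable
  step 12. node 4  ⊔preds=[-3,3]  new=[-3,3]  stable
  step 13. node 6  ⊔preds=[-3,3]  new=[-3,2]  stable

Least fixpoint reached:
  node 0: [-2,-2]
  node 1: [-3,3]
  node 2: [-3,2]
  node 3: [-1,3]
  node 4: [-3,3]
  node 5: [-3,1]
  node 6: [-3,2]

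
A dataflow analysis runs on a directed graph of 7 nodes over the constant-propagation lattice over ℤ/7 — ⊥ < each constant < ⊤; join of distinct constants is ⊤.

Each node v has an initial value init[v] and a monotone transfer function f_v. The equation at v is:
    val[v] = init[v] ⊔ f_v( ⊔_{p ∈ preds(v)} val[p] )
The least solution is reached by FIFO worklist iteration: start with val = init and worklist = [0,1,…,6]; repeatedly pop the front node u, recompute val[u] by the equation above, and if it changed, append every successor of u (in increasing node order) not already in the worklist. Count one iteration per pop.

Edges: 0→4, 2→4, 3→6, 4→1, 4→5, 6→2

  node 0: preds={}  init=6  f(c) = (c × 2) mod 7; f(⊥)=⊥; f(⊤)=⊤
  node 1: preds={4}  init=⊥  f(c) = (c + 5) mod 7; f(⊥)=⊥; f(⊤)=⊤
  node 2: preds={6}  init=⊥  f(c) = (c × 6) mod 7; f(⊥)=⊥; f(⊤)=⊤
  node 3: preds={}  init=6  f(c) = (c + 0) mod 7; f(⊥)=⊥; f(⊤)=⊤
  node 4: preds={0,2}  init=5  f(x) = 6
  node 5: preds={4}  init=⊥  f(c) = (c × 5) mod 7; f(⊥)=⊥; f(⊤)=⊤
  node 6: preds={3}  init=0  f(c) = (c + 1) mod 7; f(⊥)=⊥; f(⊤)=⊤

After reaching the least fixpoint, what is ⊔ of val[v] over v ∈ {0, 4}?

Trace (8 dequeues):
  [1] u=0 | in ⊥ | out 6 | ==
  [2] u=1 | in 5 | out 3 | prev ⊥ | push {}
  [3] u=2 | in 0 | out 0 | prev ⊥ | push {}
  [4] u=3 | in ⊥ | out 6 | ==
  [5] u=4 | in ⊤ | out ⊤ | prev 5 | push {1}
  [6] u=5 | in ⊤ | out ⊤ | prev ⊥ | push {}
  [7] u=6 | in 6 | out 0 | ==
  [8] u=1 | in ⊤ | out ⊤ | prev 3 | push {}

Converged values:
  [0] 6
  [1] ⊤
  [2] 0
  [3] 6
  [4] ⊤
  [5] ⊤
  [6] 0

⊤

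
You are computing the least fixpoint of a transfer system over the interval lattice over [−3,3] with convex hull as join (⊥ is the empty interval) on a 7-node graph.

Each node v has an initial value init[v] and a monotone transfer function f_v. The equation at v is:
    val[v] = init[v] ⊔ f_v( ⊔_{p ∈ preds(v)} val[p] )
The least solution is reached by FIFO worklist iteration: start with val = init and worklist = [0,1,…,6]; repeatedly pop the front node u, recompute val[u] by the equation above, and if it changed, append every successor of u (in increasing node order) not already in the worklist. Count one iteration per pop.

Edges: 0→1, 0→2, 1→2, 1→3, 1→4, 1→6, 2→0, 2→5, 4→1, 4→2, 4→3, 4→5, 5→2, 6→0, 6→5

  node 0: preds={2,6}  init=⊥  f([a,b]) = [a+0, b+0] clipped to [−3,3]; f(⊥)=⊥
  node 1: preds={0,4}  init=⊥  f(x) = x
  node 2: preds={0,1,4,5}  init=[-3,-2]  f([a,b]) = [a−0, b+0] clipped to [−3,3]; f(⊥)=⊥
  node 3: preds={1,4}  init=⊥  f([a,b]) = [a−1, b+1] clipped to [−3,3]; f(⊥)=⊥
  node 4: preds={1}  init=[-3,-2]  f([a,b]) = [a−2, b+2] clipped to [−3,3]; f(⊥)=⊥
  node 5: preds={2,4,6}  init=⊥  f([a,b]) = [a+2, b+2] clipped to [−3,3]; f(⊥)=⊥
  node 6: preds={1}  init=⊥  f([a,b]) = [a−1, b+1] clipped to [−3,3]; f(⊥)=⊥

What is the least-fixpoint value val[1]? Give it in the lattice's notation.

[-3,3]

Worklist (28 pops):
  #1 pop 0: in=[-3,-2] → [-3,-2] (was ⊥); enqueue []
  #2 pop 1: in=[-3,-2] → [-3,-2] (was ⊥); enqueue []
  #3 pop 2: in=[-3,-2] → [-3,-2] (no change)
  #4 pop 3: in=[-3,-2] → [-3,-1] (was ⊥); enqueue []
  #5 pop 4: in=[-3,-2] → [-3,0] (was [-3,-2]); enqueue [1,2,3]
  #6 pop 5: in=[-3,0] → [-1,2] (was ⊥); enqueue []
  #7 pop 6: in=[-3,-2] → [-3,-1] (was ⊥); enqueue [0,5]
  #8 pop 1: in=[-3,0] → [-3,0] (was [-3,-2]); enqueue [4,6]
  #9 pop 2: in=[-3,2] → [-3,2] (was [-3,-2]); enqueue []
  #10 pop 3: in=[-3,0] → [-3,1] (was [-3,-1]); enqueue []
  #11 pop 0: in=[-3,2] → [-3,2] (was [-3,-2]); enqueue [1,2]
  #12 pop 5: in=[-3,2] → [-1,3] (was [-1,2]); enqueue []
  #13 pop 4: in=[-3,0] → [-3,2] (was [-3,0]); enqueue [3,5]
  #14 pop 6: in=[-3,0] → [-3,1] (was [-3,-1]); enqueue [0]
  #15 pop 1: in=[-3,2] → [-3,2] (was [-3,0]); enqueue [4,6]
  #16 pop 2: in=[-3,3] → [-3,3] (was [-3,2]); enqueue []
  #17 pop 3: in=[-3,2] → [-3,3] (was [-3,1]); enqueue []
  #18 pop 5: in=[-3,3] → [-1,3] (no change)
  #19 pop 0: in=[-3,3] → [-3,3] (was [-3,2]); enqueue [1,2]
  #20 pop 4: in=[-3,2] → [-3,3] (was [-3,2]); enqueue [3,5]
  #21 pop 6: in=[-3,2] → [-3,3] (was [-3,1]); enqueue [0]
  #22 pop 1: in=[-3,3] → [-3,3] (was [-3,2]); enqueue [4,6]
  #23 pop 2: in=[-3,3] → [-3,3] (no change)
  #24 pop 3: in=[-3,3] → [-3,3] (no change)
  #25 pop 5: in=[-3,3] → [-1,3] (no change)
  #26 pop 0: in=[-3,3] → [-3,3] (no change)
  #27 pop 4: in=[-3,3] → [-3,3] (no change)
  #28 pop 6: in=[-3,3] → [-3,3] (no change)

Fixpoint:
  val[0] = [-3,3]
  val[1] = [-3,3]
  val[2] = [-3,3]
  val[3] = [-3,3]
  val[4] = [-3,3]
  val[5] = [-1,3]
  val[6] = [-3,3]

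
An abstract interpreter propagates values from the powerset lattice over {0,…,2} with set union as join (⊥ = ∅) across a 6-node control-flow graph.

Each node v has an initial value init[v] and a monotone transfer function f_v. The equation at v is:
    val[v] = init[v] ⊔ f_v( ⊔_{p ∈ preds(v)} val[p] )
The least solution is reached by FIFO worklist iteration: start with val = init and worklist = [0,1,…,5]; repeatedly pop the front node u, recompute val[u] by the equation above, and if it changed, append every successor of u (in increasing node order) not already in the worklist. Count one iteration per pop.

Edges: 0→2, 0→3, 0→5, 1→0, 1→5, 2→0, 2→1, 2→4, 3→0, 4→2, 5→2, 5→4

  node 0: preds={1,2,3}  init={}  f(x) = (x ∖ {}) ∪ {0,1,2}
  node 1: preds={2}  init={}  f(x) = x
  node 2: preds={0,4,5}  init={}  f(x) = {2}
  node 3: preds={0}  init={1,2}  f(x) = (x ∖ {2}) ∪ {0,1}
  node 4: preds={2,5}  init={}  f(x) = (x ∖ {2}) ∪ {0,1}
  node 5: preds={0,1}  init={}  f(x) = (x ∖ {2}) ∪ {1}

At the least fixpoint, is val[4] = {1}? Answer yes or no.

Worklist (12 pops):
  #1 pop 0: in={1,2} → {0,1,2} (was {}); enqueue []
  #2 pop 1: in={} → {} (no change)
  #3 pop 2: in={0,1,2} → {2} (was {}); enqueue [0,1]
  #4 pop 3: in={0,1,2} → {0,1,2} (was {1,2}); enqueue []
  #5 pop 4: in={2} → {0,1} (was {}); enqueue [2]
  #6 pop 5: in={0,1,2} → {0,1} (was {}); enqueue [4]
  #7 pop 0: in={0,1,2} → {0,1,2} (no change)
  #8 pop 1: in={2} → {2} (was {}); enqueue [0,5]
  #9 pop 2: in={0,1,2} → {2} (no change)
  #10 pop 4: in={0,1,2} → {0,1} (no change)
  #11 pop 0: in={0,1,2} → {0,1,2} (no change)
  #12 pop 5: in={0,1,2} → {0,1} (no change)

Fixpoint:
  val[0] = {0,1,2}
  val[1] = {2}
  val[2] = {2}
  val[3] = {0,1,2}
  val[4] = {0,1}
  val[5] = {0,1}

no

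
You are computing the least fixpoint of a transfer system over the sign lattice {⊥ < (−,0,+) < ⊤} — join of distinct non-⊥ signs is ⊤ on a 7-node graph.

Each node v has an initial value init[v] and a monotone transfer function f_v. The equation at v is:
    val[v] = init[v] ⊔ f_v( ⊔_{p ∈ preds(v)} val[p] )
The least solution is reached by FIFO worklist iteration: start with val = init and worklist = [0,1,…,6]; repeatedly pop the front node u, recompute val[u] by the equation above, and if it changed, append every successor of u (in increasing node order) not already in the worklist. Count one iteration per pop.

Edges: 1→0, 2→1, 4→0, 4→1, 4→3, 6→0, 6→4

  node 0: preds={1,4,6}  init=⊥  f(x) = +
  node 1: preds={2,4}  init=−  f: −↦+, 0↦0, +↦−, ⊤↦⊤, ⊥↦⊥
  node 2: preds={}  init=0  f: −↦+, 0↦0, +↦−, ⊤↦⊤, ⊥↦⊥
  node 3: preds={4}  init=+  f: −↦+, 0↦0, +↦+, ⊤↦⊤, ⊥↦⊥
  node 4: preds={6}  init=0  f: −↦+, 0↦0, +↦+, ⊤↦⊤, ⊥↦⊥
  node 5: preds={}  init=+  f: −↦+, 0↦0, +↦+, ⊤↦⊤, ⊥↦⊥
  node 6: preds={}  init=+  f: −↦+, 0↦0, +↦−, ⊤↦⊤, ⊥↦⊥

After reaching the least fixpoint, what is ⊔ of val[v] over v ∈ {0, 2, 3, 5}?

Trace (10 dequeues):
  [1] u=0 | in ⊤ | out + | prev ⊥ | push {}
  [2] u=1 | in 0 | out ⊤ | prev − | push {0}
  [3] u=2 | in ⊥ | out 0 | ==
  [4] u=3 | in 0 | out ⊤ | prev + | push {}
  [5] u=4 | in + | out ⊤ | prev 0 | push {1,3}
  [6] u=5 | in ⊥ | out + | ==
  [7] u=6 | in ⊥ | out + | ==
  [8] u=0 | in ⊤ | out + | ==
  [9] u=1 | in ⊤ | out ⊤ | ==
  [10] u=3 | in ⊤ | out ⊤ | ==

Converged values:
  [0] +
  [1] ⊤
  [2] 0
  [3] ⊤
  [4] ⊤
  [5] +
  [6] +

⊤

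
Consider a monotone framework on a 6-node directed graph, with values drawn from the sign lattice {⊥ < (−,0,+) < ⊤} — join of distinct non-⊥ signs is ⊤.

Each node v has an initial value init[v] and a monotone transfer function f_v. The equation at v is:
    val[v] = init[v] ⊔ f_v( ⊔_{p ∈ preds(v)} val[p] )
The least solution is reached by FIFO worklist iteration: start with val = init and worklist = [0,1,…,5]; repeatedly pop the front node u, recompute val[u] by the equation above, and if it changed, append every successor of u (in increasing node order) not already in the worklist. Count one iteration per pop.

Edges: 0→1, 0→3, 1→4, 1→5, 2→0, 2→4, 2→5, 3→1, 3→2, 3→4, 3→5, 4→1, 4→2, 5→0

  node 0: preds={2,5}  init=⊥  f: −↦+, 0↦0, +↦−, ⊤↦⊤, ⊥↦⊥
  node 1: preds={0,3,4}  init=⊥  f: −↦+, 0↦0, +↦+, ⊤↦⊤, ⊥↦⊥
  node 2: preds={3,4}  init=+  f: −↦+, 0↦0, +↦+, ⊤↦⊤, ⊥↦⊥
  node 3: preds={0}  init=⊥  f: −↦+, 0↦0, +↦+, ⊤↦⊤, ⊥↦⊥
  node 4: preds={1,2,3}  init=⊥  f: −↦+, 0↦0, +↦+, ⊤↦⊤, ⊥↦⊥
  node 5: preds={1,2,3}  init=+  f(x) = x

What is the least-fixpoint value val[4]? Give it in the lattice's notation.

Worklist (21 pops):
  #1 pop 0: in=+ → − (was ⊥); enqueue []
  #2 pop 1: in=− → + (was ⊥); enqueue []
  #3 pop 2: in=⊥ → + (no change)
  #4 pop 3: in=− → + (was ⊥); enqueue [1,2]
  #5 pop 4: in=+ → + (was ⊥); enqueue []
  #6 pop 5: in=+ → + (no change)
  #7 pop 1: in=⊤ → ⊤ (was +); enqueue [4,5]
  #8 pop 2: in=+ → + (no change)
  #9 pop 4: in=⊤ → ⊤ (was +); enqueue [1,2]
  #10 pop 5: in=⊤ → ⊤ (was +); enqueue [0]
  #11 pop 1: in=⊤ → ⊤ (no change)
  #12 pop 2: in=⊤ → ⊤ (was +); enqueue [4,5]
  #13 pop 0: in=⊤ → ⊤ (was −); enqueue [1,3]
  #14 pop 4: in=⊤ → ⊤ (no change)
  #15 pop 5: in=⊤ → ⊤ (no change)
  #16 pop 1: in=⊤ → ⊤ (no change)
  #17 pop 3: in=⊤ → ⊤ (was +); enqueue [1,2,4,5]
  #18 pop 1: in=⊤ → ⊤ (no change)
  #19 pop 2: in=⊤ → ⊤ (no change)
  #20 pop 4: in=⊤ → ⊤ (no change)
  #21 pop 5: in=⊤ → ⊤ (no change)

Fixpoint:
  val[0] = ⊤
  val[1] = ⊤
  val[2] = ⊤
  val[3] = ⊤
  val[4] = ⊤
  val[5] = ⊤

⊤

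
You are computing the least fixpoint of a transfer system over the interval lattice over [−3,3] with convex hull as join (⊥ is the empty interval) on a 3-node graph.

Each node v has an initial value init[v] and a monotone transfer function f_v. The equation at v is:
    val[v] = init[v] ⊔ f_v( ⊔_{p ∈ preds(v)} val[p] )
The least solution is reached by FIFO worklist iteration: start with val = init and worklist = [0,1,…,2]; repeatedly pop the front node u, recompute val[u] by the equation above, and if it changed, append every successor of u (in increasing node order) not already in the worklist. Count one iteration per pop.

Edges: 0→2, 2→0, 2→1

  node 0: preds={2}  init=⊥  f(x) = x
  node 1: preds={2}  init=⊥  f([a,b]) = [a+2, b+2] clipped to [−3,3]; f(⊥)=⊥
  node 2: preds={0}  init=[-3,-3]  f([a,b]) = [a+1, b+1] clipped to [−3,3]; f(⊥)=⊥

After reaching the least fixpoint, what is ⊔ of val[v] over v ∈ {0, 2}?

[-3,3]

Trace (21 dequeues):
  [1] u=0 | in [-3,-3] | out [-3,-3] | prev ⊥ | push {}
  [2] u=1 | in [-3,-3] | out [-1,-1] | prev ⊥ | push {}
  [3] u=2 | in [-3,-3] | out [-3,-2] | prev [-3,-3] | push {0,1}
  [4] u=0 | in [-3,-2] | out [-3,-2] | prev [-3,-3] | push {2}
  [5] u=1 | in [-3,-2] | out [-1,0] | prev [-1,-1] | push {}
  [6] u=2 | in [-3,-2] | out [-3,-1] | prev [-3,-2] | push {0,1}
  [7] u=0 | in [-3,-1] | out [-3,-1] | prev [-3,-2] | push {2}
  [8] u=1 | in [-3,-1] | out [-1,1] | prev [-1,0] | push {}
  [9] u=2 | in [-3,-1] | out [-3,0] | prev [-3,-1] | push {0,1}
  [10] u=0 | in [-3,0] | out [-3,0] | prev [-3,-1] | push {2}
  [11] u=1 | in [-3,0] | out [-1,2] | prev [-1,1] | push {}
  [12] u=2 | in [-3,0] | out [-3,1] | prev [-3,0] | push {0,1}
  [13] u=0 | in [-3,1] | out [-3,1] | prev [-3,0] | push {2}
  [14] u=1 | in [-3,1] | out [-1,3] | prev [-1,2] | push {}
  [15] u=2 | in [-3,1] | out [-3,2] | prev [-3,1] | push {0,1}
  [16] u=0 | in [-3,2] | out [-3,2] | prev [-3,1] | push {2}
  [17] u=1 | in [-3,2] | out [-1,3] | ==
  [18] u=2 | in [-3,2] | out [-3,3] | prev [-3,2] | push {0,1}
  [19] u=0 | in [-3,3] | out [-3,3] | prev [-3,2] | push {2}
  [20] u=1 | in [-3,3] | out [-1,3] | ==
  [21] u=2 | in [-3,3] | out [-3,3] | ==

Converged values:
  [0] [-3,3]
  [1] [-1,3]
  [2] [-3,3]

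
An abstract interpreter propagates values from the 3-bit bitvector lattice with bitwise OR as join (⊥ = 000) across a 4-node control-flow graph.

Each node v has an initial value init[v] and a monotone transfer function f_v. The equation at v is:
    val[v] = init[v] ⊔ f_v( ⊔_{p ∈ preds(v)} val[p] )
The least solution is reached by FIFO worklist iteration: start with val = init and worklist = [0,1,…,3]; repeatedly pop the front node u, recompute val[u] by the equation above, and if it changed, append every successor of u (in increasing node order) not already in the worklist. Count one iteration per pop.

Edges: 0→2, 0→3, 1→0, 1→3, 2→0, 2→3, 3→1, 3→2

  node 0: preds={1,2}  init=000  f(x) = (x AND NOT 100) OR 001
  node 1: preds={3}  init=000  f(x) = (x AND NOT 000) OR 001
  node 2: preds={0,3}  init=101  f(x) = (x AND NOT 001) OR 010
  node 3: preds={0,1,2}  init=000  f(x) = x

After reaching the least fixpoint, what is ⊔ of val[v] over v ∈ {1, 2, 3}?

111

Worklist (9 pops):
  #1 pop 0: in=101 → 001 (was 000); enqueue []
  #2 pop 1: in=000 → 001 (was 000); enqueue [0]
  #3 pop 2: in=001 → 111 (was 101); enqueue []
  #4 pop 3: in=111 → 111 (was 000); enqueue [1,2]
  #5 pop 0: in=111 → 011 (was 001); enqueue [3]
  #6 pop 1: in=111 → 111 (was 001); enqueue [0]
  #7 pop 2: in=111 → 111 (no change)
  #8 pop 3: in=111 → 111 (no change)
  #9 pop 0: in=111 → 011 (no change)

Fixpoint:
  val[0] = 011
  val[1] = 111
  val[2] = 111
  val[3] = 111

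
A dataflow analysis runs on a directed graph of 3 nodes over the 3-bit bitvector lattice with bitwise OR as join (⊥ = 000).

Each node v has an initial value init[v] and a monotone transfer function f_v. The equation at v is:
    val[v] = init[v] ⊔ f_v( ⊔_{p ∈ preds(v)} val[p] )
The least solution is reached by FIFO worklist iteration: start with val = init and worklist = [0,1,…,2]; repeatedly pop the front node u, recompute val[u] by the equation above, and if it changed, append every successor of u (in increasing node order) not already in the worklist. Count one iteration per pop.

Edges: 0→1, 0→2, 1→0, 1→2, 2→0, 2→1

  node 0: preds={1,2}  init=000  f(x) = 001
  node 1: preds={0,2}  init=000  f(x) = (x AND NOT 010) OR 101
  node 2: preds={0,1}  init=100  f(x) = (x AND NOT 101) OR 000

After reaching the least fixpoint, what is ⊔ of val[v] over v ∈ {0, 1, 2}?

101

Iteration log — 4 steps:
  step 1. node 0  ⊔preds=100  new=001  old=000  +wl: 
  step 2. node 1  ⊔preds=101  new=101  old=000  +wl: 0
  step 3. node 2  ⊔preds=101  new=100  stable
  step 4. node 0  ⊔preds=101  new=001  stable

Least fixpoint reached:
  node 0: 001
  node 1: 101
  node 2: 100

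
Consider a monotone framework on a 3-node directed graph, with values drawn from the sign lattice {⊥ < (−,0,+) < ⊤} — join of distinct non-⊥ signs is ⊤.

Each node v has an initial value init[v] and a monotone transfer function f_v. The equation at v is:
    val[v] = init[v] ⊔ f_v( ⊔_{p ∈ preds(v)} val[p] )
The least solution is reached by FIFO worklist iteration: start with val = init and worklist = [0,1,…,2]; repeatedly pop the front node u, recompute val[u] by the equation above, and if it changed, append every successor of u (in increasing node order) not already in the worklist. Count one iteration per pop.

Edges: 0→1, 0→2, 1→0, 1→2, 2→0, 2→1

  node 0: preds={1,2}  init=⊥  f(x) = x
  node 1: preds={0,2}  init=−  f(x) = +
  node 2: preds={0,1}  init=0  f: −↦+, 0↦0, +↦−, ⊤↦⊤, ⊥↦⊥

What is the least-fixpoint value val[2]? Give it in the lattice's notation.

⊤

Trace (5 dequeues):
  [1] u=0 | in ⊤ | out ⊤ | prev ⊥ | push {}
  [2] u=1 | in ⊤ | out ⊤ | prev − | push {0}
  [3] u=2 | in ⊤ | out ⊤ | prev 0 | push {1}
  [4] u=0 | in ⊤ | out ⊤ | ==
  [5] u=1 | in ⊤ | out ⊤ | ==

Converged values:
  [0] ⊤
  [1] ⊤
  [2] ⊤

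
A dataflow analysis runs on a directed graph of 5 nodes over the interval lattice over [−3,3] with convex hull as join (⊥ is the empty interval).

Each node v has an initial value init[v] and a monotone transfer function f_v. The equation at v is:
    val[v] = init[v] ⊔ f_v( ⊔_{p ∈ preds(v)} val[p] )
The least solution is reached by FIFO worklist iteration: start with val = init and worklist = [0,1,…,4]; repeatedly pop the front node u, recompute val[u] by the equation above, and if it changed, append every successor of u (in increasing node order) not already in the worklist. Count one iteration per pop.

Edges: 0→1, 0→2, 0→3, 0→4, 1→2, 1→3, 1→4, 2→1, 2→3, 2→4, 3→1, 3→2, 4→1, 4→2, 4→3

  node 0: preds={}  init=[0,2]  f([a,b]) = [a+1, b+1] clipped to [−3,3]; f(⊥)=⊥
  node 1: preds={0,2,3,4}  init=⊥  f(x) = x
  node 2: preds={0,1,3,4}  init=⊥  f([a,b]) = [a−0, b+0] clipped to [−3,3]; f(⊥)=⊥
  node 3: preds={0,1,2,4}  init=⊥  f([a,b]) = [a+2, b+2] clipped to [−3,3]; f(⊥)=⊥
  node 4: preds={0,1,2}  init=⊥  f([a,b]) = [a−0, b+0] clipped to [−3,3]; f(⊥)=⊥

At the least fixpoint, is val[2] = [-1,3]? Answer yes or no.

Iteration log — 12 steps:
  step 1. node 0  ⊔preds=⊥  new=[0,2]  stable
  step 2. node 1  ⊔preds=[0,2]  new=[0,2]  old=⊥  +wl: 
  step 3. node 2  ⊔preds=[0,2]  new=[0,2]  old=⊥  +wl: 1
  step 4. node 3  ⊔preds=[0,2]  new=[2,3]  old=⊥  +wl: 2
  step 5. node 4  ⊔preds=[0,2]  new=[0,2]  old=⊥  +wl: 3
  step 6. node 1  ⊔preds=[0,3]  new=[0,3]  old=[0,2]  +wl: 4
  step 7. node 2  ⊔preds=[0,3]  new=[0,3]  old=[0,2]  +wl: 1
  step 8. node 3  ⊔preds=[0,3]  new=[2,3]  stable
  step 9. node 4  ⊔preds=[0,3]  new=[0,3]  old=[0,2]  +wl: 2,3
  step 10. node 1  ⊔preds=[0,3]  new=[0,3]  stable
  step 11. node 2  ⊔preds=[0,3]  new=[0,3]  stable
  step 12. node 3  ⊔preds=[0,3]  new=[2,3]  stable

Least fixpoint reached:
  node 0: [0,2]
  node 1: [0,3]
  node 2: [0,3]
  node 3: [2,3]
  node 4: [0,3]

no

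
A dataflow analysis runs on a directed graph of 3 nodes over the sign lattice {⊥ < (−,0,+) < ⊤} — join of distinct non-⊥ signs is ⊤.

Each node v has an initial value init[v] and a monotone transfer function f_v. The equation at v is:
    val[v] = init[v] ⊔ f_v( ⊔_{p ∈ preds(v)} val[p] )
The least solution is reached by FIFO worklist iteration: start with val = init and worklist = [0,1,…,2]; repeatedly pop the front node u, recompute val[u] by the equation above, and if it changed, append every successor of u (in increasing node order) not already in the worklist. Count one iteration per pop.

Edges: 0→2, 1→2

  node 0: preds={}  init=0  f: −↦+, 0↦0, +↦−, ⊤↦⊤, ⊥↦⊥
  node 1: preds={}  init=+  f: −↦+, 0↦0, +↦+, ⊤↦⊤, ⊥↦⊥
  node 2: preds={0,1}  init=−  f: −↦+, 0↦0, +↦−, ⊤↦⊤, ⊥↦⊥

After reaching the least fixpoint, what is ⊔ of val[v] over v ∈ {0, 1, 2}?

⊤

Worklist (3 pops):
  #1 pop 0: in=⊥ → 0 (no change)
  #2 pop 1: in=⊥ → + (no change)
  #3 pop 2: in=⊤ → ⊤ (was −); enqueue []

Fixpoint:
  val[0] = 0
  val[1] = +
  val[2] = ⊤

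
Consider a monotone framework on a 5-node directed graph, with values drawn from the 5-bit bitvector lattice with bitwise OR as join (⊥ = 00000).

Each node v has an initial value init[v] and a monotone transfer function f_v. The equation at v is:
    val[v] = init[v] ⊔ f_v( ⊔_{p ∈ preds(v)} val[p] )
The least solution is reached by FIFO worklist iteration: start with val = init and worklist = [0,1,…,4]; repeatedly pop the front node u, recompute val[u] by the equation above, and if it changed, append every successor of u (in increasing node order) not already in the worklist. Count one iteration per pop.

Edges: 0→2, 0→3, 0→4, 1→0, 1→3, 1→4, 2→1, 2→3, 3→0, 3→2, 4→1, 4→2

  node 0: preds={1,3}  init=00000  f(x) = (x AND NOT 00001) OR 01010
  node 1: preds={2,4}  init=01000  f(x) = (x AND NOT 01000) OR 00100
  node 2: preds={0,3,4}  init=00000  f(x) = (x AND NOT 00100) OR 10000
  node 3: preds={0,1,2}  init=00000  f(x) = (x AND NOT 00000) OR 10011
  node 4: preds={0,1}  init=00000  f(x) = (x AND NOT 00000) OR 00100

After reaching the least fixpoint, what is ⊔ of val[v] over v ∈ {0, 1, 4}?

11111

Trace (18 dequeues):
  [1] u=0 | in 01000 | out 01010 | prev 00000 | push {}
  [2] u=1 | in 00000 | out 01100 | prev 01000 | push {0}
  [3] u=2 | in 01010 | out 11010 | prev 00000 | push {1}
  [4] u=3 | in 11110 | out 11111 | prev 00000 | push {2}
  [5] u=4 | in 01110 | out 01110 | prev 00000 | push {}
  [6] u=0 | in 11111 | out 11110 | prev 01010 | push {3,4}
  [7] u=1 | in 11110 | out 11110 | prev 01100 | push {0}
  [8] u=2 | in 11111 | out 11011 | prev 11010 | push {1}
  [9] u=3 | in 11111 | out 11111 | ==
  [10] u=4 | in 11110 | out 11110 | prev 01110 | push {2}
  [11] u=0 | in 11111 | out 11110 | ==
  [12] u=1 | in 11111 | out 11111 | prev 11110 | push {0,3,4}
  [13] u=2 | in 11111 | out 11011 | ==
  [14] u=0 | in 11111 | out 11110 | ==
  [15] u=3 | in 11111 | out 11111 | ==
  [16] u=4 | in 11111 | out 11111 | prev 11110 | push {1,2}
  [17] u=1 | in 11111 | out 11111 | ==
  [18] u=2 | in 11111 | out 11011 | ==

Converged values:
  [0] 11110
  [1] 11111
  [2] 11011
  [3] 11111
  [4] 11111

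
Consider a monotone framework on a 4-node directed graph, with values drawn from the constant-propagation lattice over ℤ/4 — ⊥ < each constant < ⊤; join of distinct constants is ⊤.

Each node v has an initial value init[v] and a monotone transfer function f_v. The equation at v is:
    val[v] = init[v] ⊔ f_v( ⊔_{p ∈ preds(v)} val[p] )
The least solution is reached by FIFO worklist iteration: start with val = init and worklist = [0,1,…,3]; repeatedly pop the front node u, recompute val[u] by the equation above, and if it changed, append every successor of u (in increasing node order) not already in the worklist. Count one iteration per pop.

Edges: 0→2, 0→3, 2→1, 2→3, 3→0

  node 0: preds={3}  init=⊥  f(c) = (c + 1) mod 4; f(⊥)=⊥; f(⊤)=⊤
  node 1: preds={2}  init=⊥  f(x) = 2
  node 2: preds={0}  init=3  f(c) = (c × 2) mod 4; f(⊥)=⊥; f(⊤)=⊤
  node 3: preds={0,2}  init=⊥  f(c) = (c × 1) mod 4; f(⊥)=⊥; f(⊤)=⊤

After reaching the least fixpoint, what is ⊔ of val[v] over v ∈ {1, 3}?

⊤

Worklist (11 pops):
  #1 pop 0: in=⊥ → ⊥ (no change)
  #2 pop 1: in=3 → 2 (was ⊥); enqueue []
  #3 pop 2: in=⊥ → 3 (no change)
  #4 pop 3: in=3 → 3 (was ⊥); enqueue [0]
  #5 pop 0: in=3 → 0 (was ⊥); enqueue [2,3]
  #6 pop 2: in=0 → ⊤ (was 3); enqueue [1]
  #7 pop 3: in=⊤ → ⊤ (was 3); enqueue [0]
  #8 pop 1: in=⊤ → 2 (no change)
  #9 pop 0: in=⊤ → ⊤ (was 0); enqueue [2,3]
  #10 pop 2: in=⊤ → ⊤ (no change)
  #11 pop 3: in=⊤ → ⊤ (no change)

Fixpoint:
  val[0] = ⊤
  val[1] = 2
  val[2] = ⊤
  val[3] = ⊤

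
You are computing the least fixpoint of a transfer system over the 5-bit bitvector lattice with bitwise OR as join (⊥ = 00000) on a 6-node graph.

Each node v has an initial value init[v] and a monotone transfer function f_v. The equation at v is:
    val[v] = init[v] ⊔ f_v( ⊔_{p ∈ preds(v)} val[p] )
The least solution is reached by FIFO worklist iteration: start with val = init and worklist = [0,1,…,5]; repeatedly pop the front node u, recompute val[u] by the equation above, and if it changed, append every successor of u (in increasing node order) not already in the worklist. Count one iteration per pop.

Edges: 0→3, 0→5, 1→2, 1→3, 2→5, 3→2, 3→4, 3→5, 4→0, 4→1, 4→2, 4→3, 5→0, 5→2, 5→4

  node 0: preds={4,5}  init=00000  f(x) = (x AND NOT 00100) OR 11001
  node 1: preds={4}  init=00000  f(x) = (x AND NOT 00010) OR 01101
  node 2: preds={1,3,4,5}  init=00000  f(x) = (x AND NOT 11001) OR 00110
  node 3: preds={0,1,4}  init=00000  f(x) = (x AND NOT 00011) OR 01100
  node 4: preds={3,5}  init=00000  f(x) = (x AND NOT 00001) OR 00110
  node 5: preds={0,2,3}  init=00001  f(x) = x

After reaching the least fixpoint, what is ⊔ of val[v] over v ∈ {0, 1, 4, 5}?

11111

Iteration log — 13 steps:
  step 1. node 0  ⊔preds=00001  new=11001  old=00000  +wl: 
  step 2. node 1  ⊔preds=00000  new=01101  old=00000  +wl: 
  step 3. node 2  ⊔preds=01101  new=00110  old=00000  +wl: 
  step 4. node 3  ⊔preds=11101  new=11100  old=00000  +wl: 2
  step 5. node 4  ⊔preds=11101  new=11110  old=00000  +wl: 0,1,3
  step 6. node 5  ⊔preds=11111  new=11111  old=00001  +wl: 4
  step 7. node 2  ⊔preds=11111  new=00110  stable
  step 8. node 0  ⊔preds=11111  new=11011  old=11001  +wl: 5
  step 9. node 1  ⊔preds=11110  new=11101  old=01101  +wl: 2
  step 10. node 3  ⊔preds=11111  new=11100  stable
  step 11. node 4  ⊔preds=11111  new=11110  stable
  step 12. node 5  ⊔preds=11111  new=11111  stable
  step 13. node 2  ⊔preds=11111  new=00110  stable

Least fixpoint reached:
  node 0: 11011
  node 1: 11101
  node 2: 00110
  node 3: 11100
  node 4: 11110
  node 5: 11111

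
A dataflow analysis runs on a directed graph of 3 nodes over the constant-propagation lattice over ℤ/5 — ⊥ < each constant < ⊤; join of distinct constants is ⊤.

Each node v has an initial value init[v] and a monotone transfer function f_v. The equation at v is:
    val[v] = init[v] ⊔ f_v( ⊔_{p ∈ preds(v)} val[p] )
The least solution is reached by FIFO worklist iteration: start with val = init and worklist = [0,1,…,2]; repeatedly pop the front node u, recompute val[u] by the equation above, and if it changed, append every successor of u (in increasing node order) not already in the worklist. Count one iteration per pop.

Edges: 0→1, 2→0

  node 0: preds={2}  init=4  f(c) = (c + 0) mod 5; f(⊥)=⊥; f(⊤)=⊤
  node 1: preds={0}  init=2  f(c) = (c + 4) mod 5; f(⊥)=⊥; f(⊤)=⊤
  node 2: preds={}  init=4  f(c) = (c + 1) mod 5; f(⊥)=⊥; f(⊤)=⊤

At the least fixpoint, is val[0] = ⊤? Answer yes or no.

Trace (3 dequeues):
  [1] u=0 | in 4 | out 4 | ==
  [2] u=1 | in 4 | out ⊤ | prev 2 | push {}
  [3] u=2 | in ⊥ | out 4 | ==

Converged values:
  [0] 4
  [1] ⊤
  [2] 4

no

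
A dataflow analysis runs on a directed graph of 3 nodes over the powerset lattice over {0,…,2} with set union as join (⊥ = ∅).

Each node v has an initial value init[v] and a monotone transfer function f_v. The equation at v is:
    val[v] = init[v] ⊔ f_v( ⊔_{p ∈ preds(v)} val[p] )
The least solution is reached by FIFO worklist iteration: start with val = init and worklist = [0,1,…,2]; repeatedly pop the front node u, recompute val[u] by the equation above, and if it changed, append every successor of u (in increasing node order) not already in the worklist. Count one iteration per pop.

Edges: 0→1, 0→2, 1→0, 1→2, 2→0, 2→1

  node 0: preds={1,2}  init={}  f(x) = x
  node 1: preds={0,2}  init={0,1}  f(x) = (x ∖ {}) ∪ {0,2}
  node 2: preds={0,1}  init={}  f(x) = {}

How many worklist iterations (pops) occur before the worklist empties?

Worklist (6 pops):
  #1 pop 0: in={0,1} → {0,1} (was {}); enqueue []
  #2 pop 1: in={0,1} → {0,1,2} (was {0,1}); enqueue [0]
  #3 pop 2: in={0,1,2} → {} (no change)
  #4 pop 0: in={0,1,2} → {0,1,2} (was {0,1}); enqueue [1,2]
  #5 pop 1: in={0,1,2} → {0,1,2} (no change)
  #6 pop 2: in={0,1,2} → {} (no change)

Fixpoint:
  val[0] = {0,1,2}
  val[1] = {0,1,2}
  val[2] = {}

6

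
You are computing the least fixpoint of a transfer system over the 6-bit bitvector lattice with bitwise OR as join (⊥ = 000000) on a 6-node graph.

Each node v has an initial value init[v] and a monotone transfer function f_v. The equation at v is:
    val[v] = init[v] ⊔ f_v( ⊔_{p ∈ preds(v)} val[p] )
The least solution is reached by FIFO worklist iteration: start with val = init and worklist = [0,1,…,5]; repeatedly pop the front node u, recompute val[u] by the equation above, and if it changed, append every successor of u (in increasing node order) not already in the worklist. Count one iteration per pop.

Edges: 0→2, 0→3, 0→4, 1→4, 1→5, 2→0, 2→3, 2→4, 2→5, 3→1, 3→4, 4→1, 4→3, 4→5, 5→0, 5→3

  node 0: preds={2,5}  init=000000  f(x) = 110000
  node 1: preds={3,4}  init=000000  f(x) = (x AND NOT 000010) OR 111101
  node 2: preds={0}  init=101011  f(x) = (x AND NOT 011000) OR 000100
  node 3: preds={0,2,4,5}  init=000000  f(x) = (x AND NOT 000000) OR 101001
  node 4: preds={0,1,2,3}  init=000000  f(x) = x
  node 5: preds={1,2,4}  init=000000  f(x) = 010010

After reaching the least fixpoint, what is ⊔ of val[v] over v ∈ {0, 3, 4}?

111111

Iteration log — 9 steps:
  step 1. node 0  ⊔preds=101011  new=110000  old=000000  +wl: 
  step 2. node 1  ⊔preds=000000  new=111101  old=000000  +wl: 
  step 3. node 2  ⊔preds=110000  new=101111  old=101011  +wl: 0
  step 4. node 3  ⊔preds=111111  new=111111  old=000000  +wl: 1
  step 5. node 4  ⊔preds=111111  new=111111  old=000000  +wl: 3
  step 6. node 5  ⊔preds=111111  new=010010  old=000000  +wl: 
  step 7. node 0  ⊔preds=111111  new=110000  stable
  step 8. node 1  ⊔preds=111111  new=111101  stable
  step 9. node 3  ⊔preds=111111  new=111111  stable

Least fixpoint reached:
  node 0: 110000
  node 1: 111101
  node 2: 101111
  node 3: 111111
  node 4: 111111
  node 5: 010010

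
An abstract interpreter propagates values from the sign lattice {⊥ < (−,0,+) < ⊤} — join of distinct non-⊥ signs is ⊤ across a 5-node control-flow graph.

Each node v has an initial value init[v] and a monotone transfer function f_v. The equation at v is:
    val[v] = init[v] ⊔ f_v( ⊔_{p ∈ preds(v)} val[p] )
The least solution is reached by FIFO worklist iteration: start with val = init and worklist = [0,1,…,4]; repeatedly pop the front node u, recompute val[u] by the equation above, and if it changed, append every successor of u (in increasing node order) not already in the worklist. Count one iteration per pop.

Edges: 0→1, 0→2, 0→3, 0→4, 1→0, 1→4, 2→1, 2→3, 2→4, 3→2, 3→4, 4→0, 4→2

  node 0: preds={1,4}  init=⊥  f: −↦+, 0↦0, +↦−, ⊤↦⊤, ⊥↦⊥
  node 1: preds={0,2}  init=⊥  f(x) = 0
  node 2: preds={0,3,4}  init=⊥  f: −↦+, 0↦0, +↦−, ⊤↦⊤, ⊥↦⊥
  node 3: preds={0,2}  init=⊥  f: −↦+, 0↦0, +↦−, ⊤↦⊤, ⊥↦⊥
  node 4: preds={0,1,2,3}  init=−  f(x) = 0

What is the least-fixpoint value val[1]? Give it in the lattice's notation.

Iteration log — 10 steps:
  step 1. node 0  ⊔preds=−  new=+  old=⊥  +wl: 
  step 2. node 1  ⊔preds=+  new=0  old=⊥  +wl: 0
  step 3. node 2  ⊔preds=⊤  new=⊤  old=⊥  +wl: 1
  step 4. node 3  ⊔preds=⊤  new=⊤  old=⊥  +wl: 2
  step 5. node 4  ⊔preds=⊤  new=⊤  old=−  +wl: 
  step 6. node 0  ⊔preds=⊤  new=⊤  old=+  +wl: 3,4
  step 7. node 1  ⊔preds=⊤  new=0  stable
  step 8. node 2  ⊔preds=⊤  new=⊤  stable
  step 9. node 3  ⊔preds=⊤  new=⊤  stable
  step 10. node 4  ⊔preds=⊤  new=⊤  stable

Least fixpoint reached:
  node 0: ⊤
  node 1: 0
  node 2: ⊤
  node 3: ⊤
  node 4: ⊤

0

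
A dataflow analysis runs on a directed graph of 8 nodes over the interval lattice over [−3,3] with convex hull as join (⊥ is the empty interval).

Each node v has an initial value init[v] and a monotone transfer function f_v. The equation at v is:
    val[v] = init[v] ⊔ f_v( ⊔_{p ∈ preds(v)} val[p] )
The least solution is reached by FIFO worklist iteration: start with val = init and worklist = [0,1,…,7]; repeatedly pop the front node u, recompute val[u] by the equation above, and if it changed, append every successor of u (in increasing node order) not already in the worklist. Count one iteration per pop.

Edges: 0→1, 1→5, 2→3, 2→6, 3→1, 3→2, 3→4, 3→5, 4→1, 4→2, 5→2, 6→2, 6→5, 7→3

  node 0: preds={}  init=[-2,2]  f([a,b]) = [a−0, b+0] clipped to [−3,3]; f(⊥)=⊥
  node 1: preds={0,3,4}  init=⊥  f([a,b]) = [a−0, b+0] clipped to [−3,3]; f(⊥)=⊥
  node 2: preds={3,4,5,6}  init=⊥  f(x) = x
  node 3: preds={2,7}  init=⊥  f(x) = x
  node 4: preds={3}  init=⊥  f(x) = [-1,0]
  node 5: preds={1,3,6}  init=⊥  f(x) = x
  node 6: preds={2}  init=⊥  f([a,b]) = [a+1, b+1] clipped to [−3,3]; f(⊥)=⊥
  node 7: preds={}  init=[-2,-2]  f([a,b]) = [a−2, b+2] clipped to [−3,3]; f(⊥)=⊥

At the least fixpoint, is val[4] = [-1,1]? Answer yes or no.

Iteration log — 22 steps:
  step 1. node 0  ⊔preds=⊥  new=[-2,2]  stable
  step 2. node 1  ⊔preds=[-2,2]  new=[-2,2]  old=⊥  +wl: 
  step 3. node 2  ⊔preds=⊥  new=⊥  stable
  step 4. node 3  ⊔preds=[-2,-2]  new=[-2,-2]  old=⊥  +wl: 1,2
  step 5. node 4  ⊔preds=[-2,-2]  new=[-1,0]  old=⊥  +wl: 
  step 6. node 5  ⊔preds=[-2,2]  new=[-2,2]  old=⊥  +wl: 
  step 7. node 6  ⊔preds=⊥  new=⊥  stable
  step 8. node 7  ⊔preds=⊥  new=[-2,-2]  stable
  step 9. node 1  ⊔preds=[-2,2]  new=[-2,2]  stable
  step 10. node 2  ⊔preds=[-2,2]  new=[-2,2]  old=⊥  +wl: 3,6
  step 11. node 3  ⊔preds=[-2,2]  new=[-2,2]  old=[-2,-2]  +wl: 1,2,4,5
  step 12. node 6  ⊔preds=[-2,2]  new=[-1,3]  old=⊥  +wl: 
  step 13. node 1  ⊔preds=[-2,2]  new=[-2,2]  stable
  step 14. node 2  ⊔preds=[-2,3]  new=[-2,3]  old=[-2,2]  +wl: 3,6
  step 15. node 4  ⊔preds=[-2,2]  new=[-1,0]  stable
  step 16. node 5  ⊔preds=[-2,3]  new=[-2,3]  old=[-2,2]  +wl: 2
  step 17. node 3  ⊔preds=[-2,3]  new=[-2,3]  old=[-2,2]  +wl: 1,4,5
  step 18. node 6  ⊔preds=[-2,3]  new=[-1,3]  stable
  step 19. node 2  ⊔preds=[-2,3]  new=[-2,3]  stable
  step 20. node 1  ⊔preds=[-2,3]  new=[-2,3]  old=[-2,2]  +wl: 
  step 21. node 4  ⊔preds=[-2,3]  new=[-1,0]  stable
  step 22. node 5  ⊔preds=[-2,3]  new=[-2,3]  stable

Least fixpoint reached:
  node 0: [-2,2]
  node 1: [-2,3]
  node 2: [-2,3]
  node 3: [-2,3]
  node 4: [-1,0]
  node 5: [-2,3]
  node 6: [-1,3]
  node 7: [-2,-2]

no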